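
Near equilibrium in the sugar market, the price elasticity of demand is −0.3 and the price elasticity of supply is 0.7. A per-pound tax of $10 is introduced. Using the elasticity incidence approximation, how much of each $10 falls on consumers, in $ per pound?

Incidence ratio: consumers' share ≈ εs / (εs + |εd|) = 0.7 / (0.7 + 0.3) = 0.7.
So consumers bear ≈ 0.7 × $10 = $7; suppliers bear $3.

Consumers bear ≈ $7 per pound.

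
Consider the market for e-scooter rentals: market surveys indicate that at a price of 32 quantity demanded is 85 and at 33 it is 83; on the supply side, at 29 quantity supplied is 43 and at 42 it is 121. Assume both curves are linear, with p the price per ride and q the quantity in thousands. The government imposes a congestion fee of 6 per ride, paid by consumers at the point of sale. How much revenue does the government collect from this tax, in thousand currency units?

Tax revenue = 420 thousand.

Demand slope: (83 − 85)/(33 − 32) = -2, so qd = 149 − 2p.
Supply slope: (121 − 43)/(42 − 29) = 6, so qs = 6p − 131.
Before the tax: set 149 − 2p = 6p − 131 → p* = 35, q* = 79.
With the tax collected from consumers, demand (in seller-price terms) shifts: qd = 149 − 2(p + 6).
New equilibrium: consumers pay 39.5, suppliers receive 33.5, q = 70. (Wedge: pb − ps = 6.)
Revenue = t · Q = 6 · 70 = 420.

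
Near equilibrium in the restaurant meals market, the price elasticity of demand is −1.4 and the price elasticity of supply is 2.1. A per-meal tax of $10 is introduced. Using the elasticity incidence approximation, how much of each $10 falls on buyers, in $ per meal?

Incidence ratio: buyers' share ≈ εs / (εs + |εd|) = 2.1 / (2.1 + 1.4) = 0.6.
So buyers bear ≈ 0.6 × $10 = $6; suppliers bear $4.

Buyers bear ≈ $6 per meal.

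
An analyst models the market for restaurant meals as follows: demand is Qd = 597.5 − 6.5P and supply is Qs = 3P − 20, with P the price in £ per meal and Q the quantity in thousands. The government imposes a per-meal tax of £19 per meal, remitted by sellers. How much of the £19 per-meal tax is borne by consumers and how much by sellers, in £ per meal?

Before the tax: set 597.5 − 6.5P = 3P − 20 → P* = £65, Q* = 175.
With the tax collected from sellers, supply shifts: Qs = 3(P − 19) − 20.
New equilibrium: consumers pay £71, sellers receive £52, Q = 136. (Wedge: Pb − Ps = 19.)
Burden on consumers: £6; on sellers: £13. (They sum to £19.)

Consumers bear £6 per meal; sellers bear £13 per meal.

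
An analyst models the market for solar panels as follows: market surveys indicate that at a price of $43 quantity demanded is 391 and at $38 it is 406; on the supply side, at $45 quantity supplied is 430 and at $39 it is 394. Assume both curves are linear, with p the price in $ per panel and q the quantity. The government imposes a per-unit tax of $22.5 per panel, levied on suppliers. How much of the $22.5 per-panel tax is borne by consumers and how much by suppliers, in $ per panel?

Consumers bear $15 per panel; suppliers bear $7.5 per panel.

Demand slope: (406 − 391)/(38 − 43) = -3, so qd = 520 − 3p.
Supply slope: (394 − 430)/(39 − 45) = 6, so qs = 6p + 160.
Without the tax, 520 − 3p = 6p + 160 gives 9p = 360, so p* = $40 and q* = 400.
With the tax collected from suppliers, supply shifts: qs = 6(p − 22.5) + 160.
New equilibrium: consumers pay $55, suppliers receive $32.5, q = 355. (Wedge: pb − ps = 22.5.)
Burden on consumers: $15; on suppliers: $7.5. (They sum to $22.5.)
The less price-elastic side of the market bears the larger share of a per-unit tax.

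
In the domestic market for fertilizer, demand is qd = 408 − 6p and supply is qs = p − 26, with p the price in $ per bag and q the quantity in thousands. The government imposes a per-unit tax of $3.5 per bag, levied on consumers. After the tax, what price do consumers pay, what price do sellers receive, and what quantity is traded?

Consumers pay $62.5; sellers receive $59; quantity = 33.

Without the tax, 408 − 6p = p − 26 gives 7p = 434, so p* = $62 and q* = 36.
With the tax collected from consumers, demand (in seller-price terms) shifts: qd = 408 − 6(p + 3.5).
New equilibrium: consumers pay $62.5, sellers receive $59, q = 33. (Wedge: pb − ps = 3.5.)
The less price-elastic side of the market bears the larger share of a per-unit tax.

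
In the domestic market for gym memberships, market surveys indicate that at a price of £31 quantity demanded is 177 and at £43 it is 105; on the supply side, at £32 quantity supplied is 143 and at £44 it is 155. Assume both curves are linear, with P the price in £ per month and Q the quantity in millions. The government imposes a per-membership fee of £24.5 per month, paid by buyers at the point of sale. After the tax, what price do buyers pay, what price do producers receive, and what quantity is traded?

Buyers pay £39.5; producers receive £15; quantity = 126.

Demand slope: (105 − 177)/(43 − 31) = -6, so Qd = 363 − 6P.
Supply slope: (155 − 143)/(44 − 32) = 1, so Qs = P + 111.
Before the tax: set 363 − 6P = P + 111 → P* = £36, Q* = 147.
With the tax collected from buyers, demand (in seller-price terms) shifts: Qd = 363 − 6(P + 24.5).
New equilibrium: buyers pay £39.5, producers receive £15, Q = 126. (Wedge: Pb − Ps = 24.5.)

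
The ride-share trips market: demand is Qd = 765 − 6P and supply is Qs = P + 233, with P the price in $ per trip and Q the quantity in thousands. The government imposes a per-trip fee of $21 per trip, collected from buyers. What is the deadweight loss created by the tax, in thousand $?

Before the tax: set 765 − 6P = P + 233 → P* = $76, Q* = 309.
With the tax collected from buyers, demand (in seller-price terms) shifts: Qd = 765 − 6(P + 21).
Solving gives Q = 291 with buyers paying $79 and suppliers receiving $58 (the $21 wedge).
Quantity falls by |ΔQ| = |309 − 291| = 18.
DWL = ½ · t · |ΔQ| = ½ · 21 · 18 = $189.

Deadweight loss = $189 thousand.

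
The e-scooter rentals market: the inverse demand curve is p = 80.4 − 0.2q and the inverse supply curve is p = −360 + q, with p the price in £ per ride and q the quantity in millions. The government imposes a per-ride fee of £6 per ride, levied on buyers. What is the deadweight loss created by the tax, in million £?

Rewrite in direct form: qd = 402 − 5p and qs = p + 360.
Before the tax: set 402 − 5p = p + 360 → p* = £7, q* = 367.
With the tax collected from buyers, demand (in seller-price terms) shifts: qd = 402 − 5(p + 6).
Solving gives q = 362 with buyers paying £8 and producers receiving £2 (the £6 wedge).
Quantity falls by |ΔQ| = |367 − 362| = 5.
DWL = ½ · t · |ΔQ| = ½ · 6 · 5 = £15.

Deadweight loss = £15 million.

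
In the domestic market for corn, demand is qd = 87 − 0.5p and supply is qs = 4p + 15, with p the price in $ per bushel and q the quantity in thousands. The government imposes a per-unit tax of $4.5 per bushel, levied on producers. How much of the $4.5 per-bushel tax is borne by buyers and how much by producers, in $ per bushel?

Buyers bear $4 per bushel; producers bear $0.5 per bushel.

Before the tax: set 87 − 0.5p = 4p + 15 → p* = $16, q* = 79.
With the tax collected from producers, supply shifts: qs = 4(p − 4.5) + 15.
Solving gives q = 77 with buyers paying $20 and producers receiving $15.5 (the $4.5 wedge).
Burden on buyers: $4; on producers: $0.5. (They sum to $4.5.)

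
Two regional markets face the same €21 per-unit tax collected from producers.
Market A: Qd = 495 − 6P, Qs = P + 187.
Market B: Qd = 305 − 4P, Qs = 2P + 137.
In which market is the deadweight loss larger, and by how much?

Market B, by €105.

Market A: pre-tax P* = €44, Q* = 231; post-tax Q = 213; deadweight loss = €189.
Market B: pre-tax P* = €28, Q* = 193; post-tax Q = 165; deadweight loss = €294.
Difference: €189 vs €294 → market B is larger by €105.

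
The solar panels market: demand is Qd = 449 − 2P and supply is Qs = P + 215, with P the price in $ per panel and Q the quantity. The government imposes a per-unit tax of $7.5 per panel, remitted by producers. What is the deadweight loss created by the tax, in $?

Before the tax: set 449 − 2P = P + 215 → P* = $78, Q* = 293.
With the tax collected from producers, supply shifts: Qs = (P − 7.5) + 215.
New equilibrium: buyers pay $80.5, producers receive $73, Q = 288. (Wedge: Pb − Ps = 7.5.)
Quantity falls by |ΔQ| = |293 − 288| = 5.
DWL = ½ · t · |ΔQ| = ½ · 7.5 · 5 = $18.75.

Deadweight loss = $18.75.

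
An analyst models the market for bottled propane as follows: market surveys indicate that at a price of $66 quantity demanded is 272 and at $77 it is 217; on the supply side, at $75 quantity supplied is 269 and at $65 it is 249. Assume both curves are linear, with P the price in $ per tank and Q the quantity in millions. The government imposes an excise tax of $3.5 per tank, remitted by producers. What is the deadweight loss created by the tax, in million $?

Deadweight loss = $8.75 million.

Demand slope: (217 − 272)/(77 − 66) = -5, so Qd = 602 − 5P.
Supply slope: (249 − 269)/(65 − 75) = 2, so Qs = 2P + 119.
Without the tax, 602 − 5P = 2P + 119 gives 7P = 483, so P* = $69 and Q* = 257.
With the tax collected from producers, supply shifts: Qs = 2(P − 3.5) + 119.
New equilibrium: buyers pay $70, producers receive $66.5, Q = 252. (Wedge: Pb − Ps = 3.5.)
Quantity falls by |ΔQ| = |257 − 252| = 5.
DWL = ½ · t · |ΔQ| = ½ · 3.5 · 5 = $8.75.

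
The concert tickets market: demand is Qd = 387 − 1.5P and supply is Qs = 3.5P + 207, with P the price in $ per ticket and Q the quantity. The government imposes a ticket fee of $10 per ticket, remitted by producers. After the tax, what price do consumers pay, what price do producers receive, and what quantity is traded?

Before the tax: set 387 − 1.5P = 3.5P + 207 → P* = $36, Q* = 333.
With the tax collected from producers, supply shifts: Qs = 3.5(P − 10) + 207.
New equilibrium: consumers pay $43, producers receive $33, Q = 322.5. (Wedge: Pb − Ps = 10.)
The less price-elastic side of the market bears the larger share of a per-unit tax.

Consumers pay $43; producers receive $33; quantity = 322.5.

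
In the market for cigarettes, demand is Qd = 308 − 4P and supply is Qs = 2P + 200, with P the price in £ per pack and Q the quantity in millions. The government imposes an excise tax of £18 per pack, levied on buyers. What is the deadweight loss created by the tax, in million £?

Deadweight loss = £216 million.

Without the tax, 308 − 4P = 2P + 200 gives 6P = 108, so P* = £18 and Q* = 236.
With the tax collected from buyers, demand (in seller-price terms) shifts: Qd = 308 − 4(P + 18).
Solving gives Q = 212 with buyers paying £24 and suppliers receiving £6 (the £18 wedge).
Quantity falls by |ΔQ| = |236 − 212| = 24.
DWL = ½ · t · |ΔQ| = ½ · 18 · 24 = £216.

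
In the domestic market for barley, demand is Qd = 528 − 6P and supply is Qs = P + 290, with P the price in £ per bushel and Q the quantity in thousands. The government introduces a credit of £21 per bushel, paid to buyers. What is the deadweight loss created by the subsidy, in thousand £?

Deadweight loss = £189 thousand.

Before the subsidy: set 528 − 6P = P + 290 → P* = £34, Q* = 324.
With a per-unit subsidy paid to buyers, each effectively pays P − 21, so demand becomes Qd = 528 − 6(P − 21).
Solving gives Q = 342 with buyers paying £31 and suppliers receiving £52 (the £21 wedge).
Quantity rises by |ΔQ| = |324 − 342| = 18.
DWL = ½ · t · |ΔQ| = ½ · 21 · 18 = £189.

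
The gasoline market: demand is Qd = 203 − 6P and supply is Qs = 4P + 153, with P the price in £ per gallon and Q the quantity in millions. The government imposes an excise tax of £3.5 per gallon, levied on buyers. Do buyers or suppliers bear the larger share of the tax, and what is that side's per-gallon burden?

Without the tax, 203 − 6P = 4P + 153 gives 10P = 50, so P* = £5 and Q* = 173.
With the tax collected from buyers, demand (in seller-price terms) shifts: Qd = 203 − 6(P + 3.5).
Solving gives Q = 164.6 with buyers paying £6.4 and suppliers receiving £2.9 (the £3.5 wedge).
Per-gallon burden: buyers £1.4, suppliers £2.1.
Suppliers take the larger share because supply is less price-elastic here (demand slope 6 vs supply slope 4).
The less price-elastic side of the market bears the larger share of a per-unit tax.

Suppliers bear the larger share: £2.1 per gallon.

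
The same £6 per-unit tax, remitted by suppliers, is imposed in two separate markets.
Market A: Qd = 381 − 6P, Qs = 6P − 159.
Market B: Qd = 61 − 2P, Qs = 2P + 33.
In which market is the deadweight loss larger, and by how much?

Market A, by £36.

Market A: pre-tax P* = £45, Q* = 111; post-tax Q = 93; deadweight loss = £54.
Market B: pre-tax P* = £7, Q* = 47; post-tax Q = 41; deadweight loss = £18.
Difference: £54 vs £18 → market A is larger by £36.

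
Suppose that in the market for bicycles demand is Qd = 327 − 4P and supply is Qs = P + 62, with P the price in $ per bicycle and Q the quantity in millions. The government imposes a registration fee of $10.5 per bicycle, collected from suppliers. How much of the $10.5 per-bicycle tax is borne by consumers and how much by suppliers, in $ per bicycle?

Consumers bear $2.1 per bicycle; suppliers bear $8.4 per bicycle.

Without the tax, 327 − 4P = P + 62 gives 5P = 265, so P* = $53 and Q* = 115.
With the tax collected from suppliers, supply shifts: Qs = (P − 10.5) + 62.
New equilibrium: consumers pay $55.1, suppliers receive $44.6, Q = 106.6. (Wedge: Pb − Ps = 10.5.)
Burden on consumers: $2.1; on suppliers: $8.4. (They sum to $10.5.)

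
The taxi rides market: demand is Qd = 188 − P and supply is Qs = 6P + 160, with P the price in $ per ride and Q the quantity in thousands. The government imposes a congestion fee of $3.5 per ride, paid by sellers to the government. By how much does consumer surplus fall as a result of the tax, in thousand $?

Consumer surplus falls by $547.5 thousand.

Without the tax, 188 − P = 6P + 160 gives 7P = 28, so P* = $4 and Q* = 184.
With the tax collected from sellers, supply shifts: Qs = 6(P − 3.5) + 160.
New equilibrium: buyers pay $7, sellers receive $3.5, Q = 181. (Wedge: Pb − Ps = 3.5.)
ΔCS is the trapezoid between Q = 181 and Q = 184 of height $3: ½ · (184 + 181) · 3 = $547.5.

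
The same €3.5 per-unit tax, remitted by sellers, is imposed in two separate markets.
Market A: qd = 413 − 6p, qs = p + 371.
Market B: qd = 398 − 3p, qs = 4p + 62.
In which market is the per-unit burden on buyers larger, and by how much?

Market B, by €1.5.

Market A: pre-tax p* = €6, q* = 377; post-tax q = 374; per-unit burden on buyers = €0.5.
Market B: pre-tax p* = €48, q* = 254; post-tax q = 248; per-unit burden on buyers = €2.
Difference: €0.5 vs €2 → market B is larger by €1.5.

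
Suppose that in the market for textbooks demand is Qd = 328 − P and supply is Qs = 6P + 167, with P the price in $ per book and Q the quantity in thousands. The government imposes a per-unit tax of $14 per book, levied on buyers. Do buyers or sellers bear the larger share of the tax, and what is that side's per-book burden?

Without the tax, 328 − P = 6P + 167 gives 7P = 161, so P* = $23 and Q* = 305.
With the tax collected from buyers, demand (in seller-price terms) shifts: Qd = 328 − (P + 14).
Solving gives Q = 293 with buyers paying $35 and sellers receiving $21 (the $14 wedge).
Per-book burden: buyers $12, sellers $2.
Buyers take the larger share because demand is less price-elastic here (demand slope 1 vs supply slope 6).
The less price-elastic side of the market bears the larger share of a per-unit tax.

Buyers bear the larger share: $12 per book.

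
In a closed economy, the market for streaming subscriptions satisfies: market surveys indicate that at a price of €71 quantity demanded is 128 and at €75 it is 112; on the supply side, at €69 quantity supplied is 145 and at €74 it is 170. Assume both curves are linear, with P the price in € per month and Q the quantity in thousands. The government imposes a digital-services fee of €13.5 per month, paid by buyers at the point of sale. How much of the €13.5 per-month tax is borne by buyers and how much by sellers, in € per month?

Demand slope: (112 − 128)/(75 − 71) = -4, so Qd = 412 − 4P.
Supply slope: (170 − 145)/(74 − 69) = 5, so Qs = 5P − 200.
Without the tax, 412 − 4P = 5P − 200 gives 9P = 612, so P* = €68 and Q* = 140.
With the tax collected from buyers, demand (in seller-price terms) shifts: Qd = 412 − 4(P + 13.5).
Solving gives Q = 110 with buyers paying €75.5 and sellers receiving €62 (the €13.5 wedge).
Burden on buyers: €7.5; on sellers: €6. (They sum to €13.5.)

Buyers bear €7.5 per month; sellers bear €6 per month.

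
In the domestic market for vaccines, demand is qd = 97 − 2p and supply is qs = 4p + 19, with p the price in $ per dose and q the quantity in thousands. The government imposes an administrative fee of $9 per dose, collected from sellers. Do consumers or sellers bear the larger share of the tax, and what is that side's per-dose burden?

Consumers bear the larger share: $6 per dose.

Without the tax, 97 − 2p = 4p + 19 gives 6p = 78, so p* = $13 and q* = 71.
With the tax collected from sellers, supply shifts: qs = 4(p − 9) + 19.
Solving gives q = 59 with consumers paying $19 and sellers receiving $10 (the $9 wedge).
Per-dose burden: consumers $6, sellers $3.
Consumers take the larger share because demand is less price-elastic here (demand slope 2 vs supply slope 4).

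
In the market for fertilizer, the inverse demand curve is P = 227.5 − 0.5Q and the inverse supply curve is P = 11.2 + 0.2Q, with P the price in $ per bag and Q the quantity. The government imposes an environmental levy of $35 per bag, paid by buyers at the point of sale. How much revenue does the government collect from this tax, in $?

Tax revenue = $9065.

Rewrite in direct form: Qd = 455 − 2P and Qs = 5P − 56.
Without the tax, 455 − 2P = 5P − 56 gives 7P = 511, so P* = $73 and Q* = 309.
With the tax collected from buyers, demand (in seller-price terms) shifts: Qd = 455 − 2(P + 35).
New equilibrium: buyers pay $98, sellers receive $63, Q = 259. (Wedge: Pb − Ps = 35.)
Revenue = t · Q = 35 · 259 = $9065.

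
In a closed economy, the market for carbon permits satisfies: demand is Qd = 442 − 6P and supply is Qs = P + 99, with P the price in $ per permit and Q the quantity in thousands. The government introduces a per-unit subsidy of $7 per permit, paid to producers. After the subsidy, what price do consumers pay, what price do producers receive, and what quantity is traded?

Consumers pay $48; producers receive $55; quantity = 154.

Without the subsidy, 442 − 6P = P + 99 gives 7P = 343, so P* = $49 and Q* = 148.
With a per-unit subsidy paid to producers, each receives P + 7 per unit sold, so supply becomes Qs = (P + 7) + 99.
New equilibrium: consumers pay $48, producers receive $55, Q = 154. (Wedge: Pb − Ps = −7.)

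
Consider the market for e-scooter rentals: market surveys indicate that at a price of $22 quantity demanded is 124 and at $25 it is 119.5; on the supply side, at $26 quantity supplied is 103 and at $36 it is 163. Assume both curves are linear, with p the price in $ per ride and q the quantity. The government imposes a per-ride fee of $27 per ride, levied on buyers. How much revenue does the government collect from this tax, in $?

Demand slope: (119.5 − 124)/(25 − 22) = -1.5, so qd = 157 − 1.5p.
Supply slope: (163 − 103)/(36 − 26) = 6, so qs = 6p − 53.
Without the tax, 157 − 1.5p = 6p − 53 gives 7.5p = 210, so p* = $28 and q* = 115.
With the tax collected from buyers, demand (in seller-price terms) shifts: qd = 157 − 1.5(p + 27).
New equilibrium: buyers pay $49.6, suppliers receive $22.6, q = 82.6. (Wedge: pb − ps = 27.)
Revenue = t · Q = 27 · 82.6 = $2230.2.

Tax revenue = $2230.2.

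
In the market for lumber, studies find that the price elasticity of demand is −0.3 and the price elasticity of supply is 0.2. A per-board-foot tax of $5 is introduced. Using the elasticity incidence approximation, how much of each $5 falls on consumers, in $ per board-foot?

Consumers bear ≈ $2 per board-foot.

Incidence ratio: consumers' share ≈ εs / (εs + |εd|) = 0.2 / (0.2 + 0.3) = 0.4.
So consumers bear ≈ 0.4 × $5 = $2; sellers bear $3.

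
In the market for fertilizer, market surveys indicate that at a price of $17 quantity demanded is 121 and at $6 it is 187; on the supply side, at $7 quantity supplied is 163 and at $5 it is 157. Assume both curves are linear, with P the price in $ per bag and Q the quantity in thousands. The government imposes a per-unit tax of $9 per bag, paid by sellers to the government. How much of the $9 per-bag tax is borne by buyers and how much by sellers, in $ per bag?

Demand slope: (187 − 121)/(6 − 17) = -6, so Qd = 223 − 6P.
Supply slope: (157 − 163)/(5 − 7) = 3, so Qs = 3P + 142.
Without the tax, 223 − 6P = 3P + 142 gives 9P = 81, so P* = $9 and Q* = 169.
With the tax collected from sellers, supply shifts: Qs = 3(P − 9) + 142.
Solving gives Q = 151 with buyers paying $12 and sellers receiving $3 (the $9 wedge).
Burden on buyers: $3; on sellers: $6. (They sum to $9.)
The less price-elastic side of the market bears the larger share of a per-unit tax.

Buyers bear $3 per bag; sellers bear $6 per bag.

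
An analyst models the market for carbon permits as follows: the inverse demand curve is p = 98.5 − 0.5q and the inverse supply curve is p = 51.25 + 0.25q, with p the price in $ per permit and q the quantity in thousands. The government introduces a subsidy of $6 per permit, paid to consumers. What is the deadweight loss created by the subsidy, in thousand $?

Deadweight loss = $24 thousand.

Inverting to q(p) form: qd = 197 − 2p; qs = 4p − 205.
Before the subsidy: set 197 − 2p = 4p − 205 → p* = $67, q* = 63.
With a per-unit subsidy paid to consumers, each effectively pays p − 6, so demand becomes qd = 197 − 2(p − 6).
New equilibrium: consumers pay $63, sellers receive $69, q = 71. (Wedge: pb − ps = −6.)
Quantity rises by |ΔQ| = |63 − 71| = 8.
DWL = ½ · t · |ΔQ| = ½ · 6 · 8 = $24.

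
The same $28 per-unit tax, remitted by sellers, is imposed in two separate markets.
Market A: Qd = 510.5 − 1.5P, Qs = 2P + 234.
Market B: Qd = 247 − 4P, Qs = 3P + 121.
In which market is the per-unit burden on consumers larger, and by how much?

Market A, by $4.

Market A: pre-tax P* = $79, Q* = 392; post-tax Q = 368; per-unit burden on consumers = $16.
Market B: pre-tax P* = $18, Q* = 175; post-tax Q = 127; per-unit burden on consumers = $12.
Difference: $16 vs $12 → market A is larger by $4.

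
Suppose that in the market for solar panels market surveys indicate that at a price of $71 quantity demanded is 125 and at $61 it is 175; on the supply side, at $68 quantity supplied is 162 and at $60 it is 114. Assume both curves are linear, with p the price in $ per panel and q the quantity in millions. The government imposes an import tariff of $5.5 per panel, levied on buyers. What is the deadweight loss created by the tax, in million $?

Demand slope: (175 − 125)/(61 − 71) = -5, so qd = 480 − 5p.
Supply slope: (114 − 162)/(60 − 68) = 6, so qs = 6p − 246.
Before the tax: set 480 − 5p = 6p − 246 → p* = $66, q* = 150.
With the tax collected from buyers, demand (in seller-price terms) shifts: qd = 480 − 5(p + 5.5).
Solving gives q = 135 with buyers paying $69 and suppliers receiving $63.5 (the $5.5 wedge).
Quantity falls by |ΔQ| = |150 − 135| = 15.
DWL = ½ · t · |ΔQ| = ½ · 5.5 · 15 = $41.25.

Deadweight loss = $41.25 million.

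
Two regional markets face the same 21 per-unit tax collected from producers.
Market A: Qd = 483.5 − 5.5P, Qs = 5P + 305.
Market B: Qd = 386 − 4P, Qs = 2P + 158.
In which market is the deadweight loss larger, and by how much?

Market A, by 283.5.

Market A: pre-tax P* = 17, Q* = 390; post-tax Q = 335; deadweight loss = 577.5.
Market B: pre-tax P* = 38, Q* = 234; post-tax Q = 206; deadweight loss = 294.
Difference: 577.5 vs 294 → market A is larger by 283.5.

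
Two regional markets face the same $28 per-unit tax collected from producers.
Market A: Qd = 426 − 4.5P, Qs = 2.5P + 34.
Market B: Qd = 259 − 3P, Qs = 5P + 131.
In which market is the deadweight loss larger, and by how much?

Market A: pre-tax P* = $56, Q* = 174; post-tax Q = 129; deadweight loss = $630.
Market B: pre-tax P* = $16, Q* = 211; post-tax Q = 158.5; deadweight loss = $735.
Difference: $630 vs $735 → market B is larger by $105.

Market B, by $105.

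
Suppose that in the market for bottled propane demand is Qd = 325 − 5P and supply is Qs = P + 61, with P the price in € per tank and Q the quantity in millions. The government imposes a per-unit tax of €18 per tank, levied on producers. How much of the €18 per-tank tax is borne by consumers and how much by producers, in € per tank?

Consumers bear €3 per tank; producers bear €15 per tank.

Without the tax, 325 − 5P = P + 61 gives 6P = 264, so P* = €44 and Q* = 105.
With the tax collected from producers, supply shifts: Qs = (P − 18) + 61.
New equilibrium: consumers pay €47, producers receive €29, Q = 90. (Wedge: Pb − Ps = 18.)
Burden on consumers: €3; on producers: €15. (They sum to €18.)
The less price-elastic side of the market bears the larger share of a per-unit tax.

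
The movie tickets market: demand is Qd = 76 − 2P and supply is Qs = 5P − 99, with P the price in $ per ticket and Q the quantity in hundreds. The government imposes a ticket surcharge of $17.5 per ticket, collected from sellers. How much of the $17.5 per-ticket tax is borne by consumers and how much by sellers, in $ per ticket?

Consumers bear $12.5 per ticket; sellers bear $5 per ticket.

Without the tax, 76 − 2P = 5P − 99 gives 7P = 175, so P* = $25 and Q* = 26.
With the tax collected from sellers, supply shifts: Qs = 5(P − 17.5) − 99.
Solving gives Q = 1 with consumers paying $37.5 and sellers receiving $20 (the $17.5 wedge).
Burden on consumers: $12.5; on sellers: $5. (They sum to $17.5.)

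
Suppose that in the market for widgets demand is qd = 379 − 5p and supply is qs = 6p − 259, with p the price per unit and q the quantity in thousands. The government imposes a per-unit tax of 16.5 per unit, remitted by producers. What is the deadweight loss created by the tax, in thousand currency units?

Before the tax: set 379 − 5p = 6p − 259 → p* = 58, q* = 89.
With the tax collected from producers, supply shifts: qs = 6(p − 16.5) − 259.
New equilibrium: buyers pay 67, producers receive 50.5, q = 44. (Wedge: pb − ps = 16.5.)
Quantity falls by |ΔQ| = |89 − 44| = 45.
DWL = ½ · t · |ΔQ| = ½ · 16.5 · 45 = 371.25.

Deadweight loss = 371.25 thousand.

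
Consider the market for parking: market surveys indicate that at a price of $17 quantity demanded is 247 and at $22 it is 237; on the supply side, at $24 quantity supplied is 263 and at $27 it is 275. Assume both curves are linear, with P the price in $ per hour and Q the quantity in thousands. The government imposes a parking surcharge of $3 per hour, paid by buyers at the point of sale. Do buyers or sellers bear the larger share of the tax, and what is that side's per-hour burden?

Buyers bear the larger share: $2 per hour.

Demand slope: (237 − 247)/(22 − 17) = -2, so Qd = 281 − 2P.
Supply slope: (275 − 263)/(27 − 24) = 4, so Qs = 4P + 167.
Before the tax: set 281 − 2P = 4P + 167 → P* = $19, Q* = 243.
With the tax collected from buyers, demand (in seller-price terms) shifts: Qd = 281 − 2(P + 3).
Solving gives Q = 239 with buyers paying $21 and sellers receiving $18 (the $3 wedge).
Per-hour burden: buyers $2, sellers $1.
Buyers take the larger share because demand is less price-elastic here (demand slope 2 vs supply slope 4).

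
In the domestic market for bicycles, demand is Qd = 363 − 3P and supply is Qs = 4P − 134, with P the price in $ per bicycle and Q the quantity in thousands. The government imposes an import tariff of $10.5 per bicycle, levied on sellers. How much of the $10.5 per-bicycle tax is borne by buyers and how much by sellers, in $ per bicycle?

Without the tax, 363 − 3P = 4P − 134 gives 7P = 497, so P* = $71 and Q* = 150.
With the tax collected from sellers, supply shifts: Qs = 4(P − 10.5) − 134.
Solving gives Q = 132 with buyers paying $77 and sellers receiving $66.5 (the $10.5 wedge).
Burden on buyers: $6; on sellers: $4.5. (They sum to $10.5.)
The less price-elastic side of the market bears the larger share of a per-unit tax.

Buyers bear $6 per bicycle; sellers bear $4.5 per bicycle.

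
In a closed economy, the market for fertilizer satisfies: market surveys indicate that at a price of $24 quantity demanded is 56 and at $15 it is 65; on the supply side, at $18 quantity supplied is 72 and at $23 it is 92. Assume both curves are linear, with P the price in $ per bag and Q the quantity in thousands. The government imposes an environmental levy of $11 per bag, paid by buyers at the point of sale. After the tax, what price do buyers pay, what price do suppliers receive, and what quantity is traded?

Demand slope: (65 − 56)/(15 − 24) = -1, so Qd = 80 − P.
Supply slope: (92 − 72)/(23 − 18) = 4, so Qs = 4P.
Before the tax: set 80 − P = 4P → P* = $16, Q* = 64.
With the tax collected from buyers, demand (in seller-price terms) shifts: Qd = 80 − (P + 11).
Solving gives Q = 55.2 with buyers paying $24.8 and suppliers receiving $13.8 (the $11 wedge).
The less price-elastic side of the market bears the larger share of a per-unit tax.

Buyers pay $24.8; suppliers receive $13.8; quantity = 55.2.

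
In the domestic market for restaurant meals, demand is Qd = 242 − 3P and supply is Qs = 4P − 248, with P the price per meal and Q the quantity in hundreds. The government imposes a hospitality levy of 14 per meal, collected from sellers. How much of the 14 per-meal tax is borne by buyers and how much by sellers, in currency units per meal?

Buyers bear 8 per meal; sellers bear 6 per meal.

Before the tax: set 242 − 3P = 4P − 248 → P* = 70, Q* = 32.
With the tax collected from sellers, supply shifts: Qs = 4(P − 14) − 248.
Solving gives Q = 8 with buyers paying 78 and sellers receiving 64 (the 14 wedge).
Burden on buyers: 8; on sellers: 6. (They sum to 14.)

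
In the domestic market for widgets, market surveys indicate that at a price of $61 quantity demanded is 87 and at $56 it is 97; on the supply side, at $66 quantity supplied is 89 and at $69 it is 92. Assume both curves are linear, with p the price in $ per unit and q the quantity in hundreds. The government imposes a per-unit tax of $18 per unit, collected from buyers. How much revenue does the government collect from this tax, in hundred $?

Tax revenue = $1314 hundred.

Demand slope: (97 − 87)/(56 − 61) = -2, so qd = 209 − 2p.
Supply slope: (92 − 89)/(69 − 66) = 1, so qs = p + 23.
Before the tax: set 209 − 2p = p + 23 → p* = $62, q* = 85.
With the tax collected from buyers, demand (in seller-price terms) shifts: qd = 209 − 2(p + 18).
Solving gives q = 73 with buyers paying $68 and producers receiving $50 (the $18 wedge).
Revenue = t · Q = 18 · 73 = $1314.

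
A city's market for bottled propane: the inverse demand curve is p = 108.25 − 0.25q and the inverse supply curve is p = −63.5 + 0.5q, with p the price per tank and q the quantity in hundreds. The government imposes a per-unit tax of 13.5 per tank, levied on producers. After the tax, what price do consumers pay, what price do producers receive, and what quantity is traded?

Inverting to q(p) form: qd = 433 − 4p; qs = 2p + 127.
Before the tax: set 433 − 4p = 2p + 127 → p* = 51, q* = 229.
With the tax collected from producers, supply shifts: qs = 2(p − 13.5) + 127.
New equilibrium: consumers pay 55.5, producers receive 42, q = 211. (Wedge: pb − ps = 13.5.)
The less price-elastic side of the market bears the larger share of a per-unit tax.

Consumers pay 55.5; producers receive 42; quantity = 211.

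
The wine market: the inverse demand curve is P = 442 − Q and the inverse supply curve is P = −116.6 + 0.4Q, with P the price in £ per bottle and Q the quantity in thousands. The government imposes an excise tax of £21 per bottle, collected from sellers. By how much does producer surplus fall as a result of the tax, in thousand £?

Producer surplus falls by £2349 thousand.

Rewrite in direct form: Qd = 442 − P and Qs = 2.5P + 291.5.
Without the tax, 442 − P = 2.5P + 291.5 gives 3.5P = 150.5, so P* = £43 and Q* = 399.
With the tax collected from sellers, supply shifts: Qs = 2.5(P − 21) + 291.5.
New equilibrium: buyers pay £58, sellers receive £37, Q = 384. (Wedge: Pb − Ps = 21.)
ΔPS is the trapezoid between Q = 384 and Q = 399 of height £6: ½ · (399 + 384) · 6 = £2349.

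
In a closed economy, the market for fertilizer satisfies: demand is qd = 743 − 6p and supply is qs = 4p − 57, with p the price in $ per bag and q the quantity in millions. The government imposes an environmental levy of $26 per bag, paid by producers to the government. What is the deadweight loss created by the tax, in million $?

Without the tax, 743 − 6p = 4p − 57 gives 10p = 800, so p* = $80 and q* = 263.
With the tax collected from producers, supply shifts: qs = 4(p − 26) − 57.
Solving gives q = 200.6 with buyers paying $90.4 and producers receiving $64.4 (the $26 wedge).
Quantity falls by |ΔQ| = |263 − 200.6| = 62.4.
DWL = ½ · t · |ΔQ| = ½ · 26 · 62.4 = $811.2.

Deadweight loss = $811.2 million.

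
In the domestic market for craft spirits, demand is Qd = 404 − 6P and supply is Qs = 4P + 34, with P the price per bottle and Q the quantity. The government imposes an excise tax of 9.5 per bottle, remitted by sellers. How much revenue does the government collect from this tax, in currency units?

Tax revenue = 1512.4.

Without the tax, 404 − 6P = 4P + 34 gives 10P = 370, so P* = 37 and Q* = 182.
With the tax collected from sellers, supply shifts: Qs = 4(P − 9.5) + 34.
Solving gives Q = 159.2 with consumers paying 40.8 and sellers receiving 31.3 (the 9.5 wedge).
Revenue = t · Q = 9.5 · 159.2 = 1512.4.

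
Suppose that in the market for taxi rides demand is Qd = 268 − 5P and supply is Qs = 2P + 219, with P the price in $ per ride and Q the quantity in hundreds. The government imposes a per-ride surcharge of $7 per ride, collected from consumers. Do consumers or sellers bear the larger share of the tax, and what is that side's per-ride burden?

Without the tax, 268 − 5P = 2P + 219 gives 7P = 49, so P* = $7 and Q* = 233.
With the tax collected from consumers, demand (in seller-price terms) shifts: Qd = 268 − 5(P + 7).
New equilibrium: consumers pay $9, sellers receive $2, Q = 223. (Wedge: Pb − Ps = 7.)
Per-ride burden: consumers $2, sellers $5.
Sellers take the larger share because supply is less price-elastic here (demand slope 5 vs supply slope 2).
The less price-elastic side of the market bears the larger share of a per-unit tax.

Sellers bear the larger share: $5 per ride.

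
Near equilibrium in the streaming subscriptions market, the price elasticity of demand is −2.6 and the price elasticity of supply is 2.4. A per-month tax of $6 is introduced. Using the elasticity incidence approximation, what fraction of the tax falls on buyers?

Buyers' share ≈ 0.48.

Incidence ratio: buyers' share ≈ εs / (εs + |εd|) = 2.4 / (2.4 + 2.6) = 0.48.
Supply is the less elastic side, so buyers bear the smaller share.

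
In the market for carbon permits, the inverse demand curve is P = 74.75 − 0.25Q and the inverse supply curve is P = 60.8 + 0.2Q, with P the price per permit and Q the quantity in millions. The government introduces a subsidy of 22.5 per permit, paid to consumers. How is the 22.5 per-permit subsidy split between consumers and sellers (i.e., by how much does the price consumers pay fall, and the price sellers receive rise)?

Rewrite in direct form: Qd = 299 − 4P and Qs = 5P − 304.
Without the subsidy, 299 − 4P = 5P − 304 gives 9P = 603, so P* = 67 and Q* = 31.
With a per-unit subsidy paid to consumers, each effectively pays P − 22.5, so demand becomes Qd = 299 − 4(P − 22.5).
New equilibrium: consumers pay 54.5, sellers receive 77, Q = 81. (Wedge: Pb − Ps = −22.5.)
Gain to consumers: 12.5; to sellers: 10. (They sum to 22.5.)

Consumers gain 12.5 per permit; sellers gain 10 per permit.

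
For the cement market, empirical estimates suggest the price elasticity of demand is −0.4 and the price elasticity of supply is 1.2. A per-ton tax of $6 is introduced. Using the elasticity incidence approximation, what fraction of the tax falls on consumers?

Consumers' share ≈ 0.75.

Incidence ratio: consumers' share ≈ εs / (εs + |εd|) = 1.2 / (1.2 + 0.4) = 0.75.
Supply is the more elastic side, so consumers bear the larger share.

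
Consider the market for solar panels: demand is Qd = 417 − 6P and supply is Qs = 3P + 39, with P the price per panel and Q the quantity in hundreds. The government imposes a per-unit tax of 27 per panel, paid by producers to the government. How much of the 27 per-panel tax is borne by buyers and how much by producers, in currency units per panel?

Without the tax, 417 − 6P = 3P + 39 gives 9P = 378, so P* = 42 and Q* = 165.
With the tax collected from producers, supply shifts: Qs = 3(P − 27) + 39.
Solving gives Q = 111 with buyers paying 51 and producers receiving 24 (the 27 wedge).
Burden on buyers: 9; on producers: 18. (They sum to 27.)

Buyers bear 9 per panel; producers bear 18 per panel.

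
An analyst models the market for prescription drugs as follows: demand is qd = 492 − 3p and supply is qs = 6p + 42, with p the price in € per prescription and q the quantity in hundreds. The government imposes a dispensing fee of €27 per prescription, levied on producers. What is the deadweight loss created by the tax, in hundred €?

Before the tax: set 492 − 3p = 6p + 42 → p* = €50, q* = 342.
With the tax collected from producers, supply shifts: qs = 6(p − 27) + 42.
Solving gives q = 288 with buyers paying €68 and producers receiving €41 (the €27 wedge).
Quantity falls by |ΔQ| = |342 − 288| = 54.
DWL = ½ · t · |ΔQ| = ½ · 27 · 54 = €729.

Deadweight loss = €729 hundred.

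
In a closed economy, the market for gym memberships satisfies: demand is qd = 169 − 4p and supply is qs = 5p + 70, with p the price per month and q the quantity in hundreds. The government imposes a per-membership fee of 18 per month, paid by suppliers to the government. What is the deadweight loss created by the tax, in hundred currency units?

Without the tax, 169 − 4p = 5p + 70 gives 9p = 99, so p* = 11 and q* = 125.
With the tax collected from suppliers, supply shifts: qs = 5(p − 18) + 70.
Solving gives q = 85 with buyers paying 21 and suppliers receiving 3 (the 18 wedge).
Quantity falls by |ΔQ| = |125 − 85| = 40.
DWL = ½ · t · |ΔQ| = ½ · 18 · 40 = 360.

Deadweight loss = 360 hundred.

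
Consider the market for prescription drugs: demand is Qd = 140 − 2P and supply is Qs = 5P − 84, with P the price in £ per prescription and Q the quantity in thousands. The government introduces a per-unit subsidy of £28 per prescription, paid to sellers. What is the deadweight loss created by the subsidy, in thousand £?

Deadweight loss = £560 thousand.

Before the subsidy: set 140 − 2P = 5P − 84 → P* = £32, Q* = 76.
With a per-unit subsidy paid to sellers, each receives P + 28 per unit sold, so supply becomes Qs = 5(P + 28) − 84.
Solving gives Q = 116 with consumers paying £12 and sellers receiving £40 (the £28 wedge).
Quantity rises by |ΔQ| = |76 − 116| = 40.
DWL = ½ · t · |ΔQ| = ½ · 28 · 40 = £560.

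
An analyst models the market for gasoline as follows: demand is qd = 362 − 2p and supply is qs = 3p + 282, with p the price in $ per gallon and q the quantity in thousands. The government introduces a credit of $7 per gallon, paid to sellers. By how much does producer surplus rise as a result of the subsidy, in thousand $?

Producer surplus rises by $935.76 thousand.

Without the subsidy, 362 − 2p = 3p + 282 gives 5p = 80, so p* = $16 and q* = 330.
With a per-unit subsidy paid to sellers, each receives p + 7 per unit sold, so supply becomes qs = 3(p + 7) + 282.
Solving gives q = 338.4 with buyers paying $11.8 and sellers receiving $18.8 (the $7 wedge).
ΔPS is the trapezoid between Q = 338.4 and Q = 330 of height $2.8: ½ · (330 + 338.4) · 2.8 = $935.76.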